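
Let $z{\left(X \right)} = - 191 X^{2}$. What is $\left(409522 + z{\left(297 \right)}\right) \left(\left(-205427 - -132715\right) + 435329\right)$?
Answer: $-5960842204949$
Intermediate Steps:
$\left(409522 + z{\left(297 \right)}\right) \left(\left(-205427 - -132715\right) + 435329\right) = \left(409522 - 191 \cdot 297^{2}\right) \left(\left(-205427 - -132715\right) + 435329\right) = \left(409522 - 16847919\right) \left(\left(-205427 + 132715\right) + 435329\right) = \left(409522 - 16847919\right) \left(-72712 + 435329\right) = \left(-16438397\right) 362617 = -5960842204949$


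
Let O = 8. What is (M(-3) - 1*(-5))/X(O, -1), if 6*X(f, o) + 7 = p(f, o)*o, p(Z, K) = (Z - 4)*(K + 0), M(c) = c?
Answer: -4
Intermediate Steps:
p(Z, K) = K*(-4 + Z) (p(Z, K) = (-4 + Z)*K = K*(-4 + Z))
X(f, o) = -7/6 + o²*(-4 + f)/6 (X(f, o) = -7/6 + ((o*(-4 + f))*o)/6 = -7/6 + (o²*(-4 + f))/6 = -7/6 + o²*(-4 + f)/6)
(M(-3) - 1*(-5))/X(O, -1) = (-3 - 1*(-5))/(-7/6 + (⅙)*(-1)²*(-4 + 8)) = (-3 + 5)/(-7/6 + (⅙)*1*4) = 2/(-7/6 + ⅔) = 2/(-½) = -2*2 = -4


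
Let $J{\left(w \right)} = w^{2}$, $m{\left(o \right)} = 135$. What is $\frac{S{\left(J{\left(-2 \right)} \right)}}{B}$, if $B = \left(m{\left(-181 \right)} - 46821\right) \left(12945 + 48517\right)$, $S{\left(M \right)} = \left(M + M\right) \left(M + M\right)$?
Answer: $- \frac{16}{717353733} \approx -2.2304 \cdot 10^{-8}$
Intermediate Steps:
$S{\left(M \right)} = 4 M^{2}$ ($S{\left(M \right)} = 2 M 2 M = 4 M^{2}$)
$B = -2869414932$ ($B = \left(135 - 46821\right) \left(12945 + 48517\right) = \left(-46686\right) 61462 = -2869414932$)
$\frac{S{\left(J{\left(-2 \right)} \right)}}{B} = \frac{4 \left(\left(-2\right)^{2}\right)^{2}}{-2869414932} = 4 \cdot 4^{2} \left(- \frac{1}{2869414932}\right) = 4 \cdot 16 \left(- \frac{1}{2869414932}\right) = 64 \left(- \frac{1}{2869414932}\right) = - \frac{16}{717353733}$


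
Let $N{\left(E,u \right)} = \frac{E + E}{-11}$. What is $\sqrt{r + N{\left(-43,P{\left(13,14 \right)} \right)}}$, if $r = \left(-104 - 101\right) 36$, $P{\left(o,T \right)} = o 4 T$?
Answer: $\frac{i \sqrt{892034}}{11} \approx 85.861 i$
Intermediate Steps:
$P{\left(o,T \right)} = 4 T o$ ($P{\left(o,T \right)} = 4 o T = 4 T o$)
$r = -7380$ ($r = \left(-205\right) 36 = -7380$)
$N{\left(E,u \right)} = - \frac{2 E}{11}$ ($N{\left(E,u \right)} = 2 E \left(- \frac{1}{11}\right) = - \frac{2 E}{11}$)
$\sqrt{r + N{\left(-43,P{\left(13,14 \right)} \right)}} = \sqrt{-7380 - - \frac{86}{11}} = \sqrt{-7380 + \frac{86}{11}} = \sqrt{- \frac{81094}{11}} = \frac{i \sqrt{892034}}{11}$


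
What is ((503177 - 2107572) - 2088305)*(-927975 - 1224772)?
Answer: 7949448846900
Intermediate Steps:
((503177 - 2107572) - 2088305)*(-927975 - 1224772) = (-1604395 - 2088305)*(-2152747) = -3692700*(-2152747) = 7949448846900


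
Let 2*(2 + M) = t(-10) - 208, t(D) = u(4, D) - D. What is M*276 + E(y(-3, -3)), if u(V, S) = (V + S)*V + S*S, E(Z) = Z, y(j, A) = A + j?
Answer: -17394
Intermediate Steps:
u(V, S) = S² + V*(S + V) (u(V, S) = (S + V)*V + S² = V*(S + V) + S² = S² + V*(S + V))
t(D) = 16 + D² + 3*D (t(D) = (D² + 4² + D*4) - D = (D² + 16 + 4*D) - D = (16 + D² + 4*D) - D = 16 + D² + 3*D)
M = -63 (M = -2 + ((16 + (-10)² + 3*(-10)) - 208)/2 = -2 + ((16 + 100 - 30) - 208)/2 = -2 + (86 - 208)/2 = -2 + (½)*(-122) = -2 - 61 = -63)
M*276 + E(y(-3, -3)) = -63*276 + (-3 - 3) = -17388 - 6 = -17394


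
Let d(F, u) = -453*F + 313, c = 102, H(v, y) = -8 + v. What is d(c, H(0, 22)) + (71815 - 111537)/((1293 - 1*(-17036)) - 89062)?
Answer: -3246109847/70733 ≈ -45892.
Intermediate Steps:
d(F, u) = 313 - 453*F
d(c, H(0, 22)) + (71815 - 111537)/((1293 - 1*(-17036)) - 89062) = (313 - 453*102) + (71815 - 111537)/((1293 - 1*(-17036)) - 89062) = (313 - 46206) - 39722/((1293 + 17036) - 89062) = -45893 - 39722/(18329 - 89062) = -45893 - 39722/(-70733) = -45893 - 39722*(-1/70733) = -45893 + 39722/70733 = -3246109847/70733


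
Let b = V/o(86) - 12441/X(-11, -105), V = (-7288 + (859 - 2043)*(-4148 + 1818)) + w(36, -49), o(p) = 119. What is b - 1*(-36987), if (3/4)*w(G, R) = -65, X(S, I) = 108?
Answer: 36715321/612 ≈ 59992.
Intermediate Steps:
w(G, R) = -260/3 (w(G, R) = (4/3)*(-65) = -260/3)
V = 8254036/3 (V = (-7288 + (859 - 2043)*(-4148 + 1818)) - 260/3 = (-7288 - 1184*(-2330)) - 260/3 = (-7288 + 2758720) - 260/3 = 2751432 - 260/3 = 8254036/3 ≈ 2.7513e+6)
b = 14079277/612 (b = (8254036/3)/119 - 12441/108 = (8254036/3)*(1/119) - 12441*1/108 = 1179148/51 - 4147/36 = 14079277/612 ≈ 23005.)
b - 1*(-36987) = 14079277/612 - 1*(-36987) = 14079277/612 + 36987 = 36715321/612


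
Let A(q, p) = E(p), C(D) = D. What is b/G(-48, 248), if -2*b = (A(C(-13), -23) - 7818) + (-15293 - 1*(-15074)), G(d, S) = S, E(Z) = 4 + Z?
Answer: 1007/62 ≈ 16.242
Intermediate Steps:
A(q, p) = 4 + p
b = 4028 (b = -(((4 - 23) - 7818) + (-15293 - 1*(-15074)))/2 = -((-19 - 7818) + (-15293 + 15074))/2 = -(-7837 - 219)/2 = -½*(-8056) = 4028)
b/G(-48, 248) = 4028/248 = 4028*(1/248) = 1007/62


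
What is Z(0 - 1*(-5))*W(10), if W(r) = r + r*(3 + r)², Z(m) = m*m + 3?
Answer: 47600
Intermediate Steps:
Z(m) = 3 + m² (Z(m) = m² + 3 = 3 + m²)
Z(0 - 1*(-5))*W(10) = (3 + (0 - 1*(-5))²)*(10*(1 + (3 + 10)²)) = (3 + (0 + 5)²)*(10*(1 + 13²)) = (3 + 5²)*(10*(1 + 169)) = (3 + 25)*(10*170) = 28*1700 = 47600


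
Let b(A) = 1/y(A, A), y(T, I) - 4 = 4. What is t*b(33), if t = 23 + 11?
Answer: 17/4 ≈ 4.2500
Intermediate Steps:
y(T, I) = 8 (y(T, I) = 4 + 4 = 8)
b(A) = 1/8
t = 34
t*b(33) = 34*(1/8) = 17/4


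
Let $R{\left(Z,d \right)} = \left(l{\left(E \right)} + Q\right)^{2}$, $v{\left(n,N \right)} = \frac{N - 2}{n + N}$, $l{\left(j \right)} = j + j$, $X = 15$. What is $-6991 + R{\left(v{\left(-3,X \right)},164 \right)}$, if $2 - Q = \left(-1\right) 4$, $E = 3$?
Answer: $-6847$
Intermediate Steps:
$l{\left(j \right)} = 2 j$
$Q = 6$ ($Q = 2 - \left(-1\right) 4 = 2 - -4 = 2 + 4 = 6$)
$v{\left(n,N \right)} = \frac{-2 + N}{N + n}$
$R{\left(Z,d \right)} = 144$ ($R{\left(Z,d \right)} = \left(2 \cdot 3 + 6\right)^{2} = \left(6 + 6\right)^{2} = 12^{2} = 144$)
$-6991 + R{\left(v{\left(-3,X \right)},164 \right)} = -6991 + 144 = -6847$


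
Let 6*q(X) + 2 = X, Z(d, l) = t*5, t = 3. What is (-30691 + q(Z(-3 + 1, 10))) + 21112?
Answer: -57461/6 ≈ -9576.8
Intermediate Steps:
Z(d, l) = 15 (Z(d, l) = 3*5 = 15)
q(X) = -1/3 + X/6
(-30691 + q(Z(-3 + 1, 10))) + 21112 = (-30691 + (-1/3 + (1/6)*15)) + 21112 = (-30691 + (-1/3 + 5/2)) + 21112 = (-30691 + 13/6) + 21112 = -184133/6 + 21112 = -57461/6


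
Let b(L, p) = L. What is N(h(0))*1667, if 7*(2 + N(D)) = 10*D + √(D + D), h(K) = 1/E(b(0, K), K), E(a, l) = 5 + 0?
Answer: -20004/7 + 1667*√10/35 ≈ -2707.1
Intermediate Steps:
E(a, l) = 5
h(K) = ⅕ (h(K) = 1/5 = 1*(⅕) = ⅕)
N(D) = -2 + 10*D/7 + √2*√D/7 (N(D) = -2 + (10*D + √(D + D))/7 = -2 + (10*D + √(2*D))/7 = -2 + (10*D + √2*√D)/7 = -2 + (10*D/7 + √2*√D/7) = -2 + 10*D/7 + √2*√D/7)
N(h(0))*1667 = (-2 + (10/7)*(⅕) + √2*√(⅕)/7)*1667 = (-2 + 2/7 + √2*(√5/5)/7)*1667 = (-2 + 2/7 + √10/35)*1667 = (-12/7 + √10/35)*1667 = -20004/7 + 1667*√10/35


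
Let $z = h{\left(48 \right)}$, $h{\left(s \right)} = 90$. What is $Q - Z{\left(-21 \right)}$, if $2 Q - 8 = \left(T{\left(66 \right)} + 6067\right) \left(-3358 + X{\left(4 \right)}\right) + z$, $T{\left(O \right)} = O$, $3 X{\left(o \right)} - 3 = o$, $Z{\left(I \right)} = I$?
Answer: $- \frac{61740491}{6} \approx -1.029 \cdot 10^{7}$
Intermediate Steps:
$X{\left(o \right)} = 1 + \frac{o}{3}$
$z = 90$
$Q = - \frac{61740617}{6}$ ($Q = 4 + \frac{\left(66 + 6067\right) \left(-3358 + \left(1 + \frac{1}{3} \cdot 4\right)\right) + 90}{2} = 4 + \frac{6133 \left(-3358 + \left(1 + \frac{4}{3}\right)\right) + 90}{2} = 4 + \frac{6133 \left(-3358 + \frac{7}{3}\right) + 90}{2} = 4 + \frac{6133 \left(- \frac{10067}{3}\right) + 90}{2} = 4 + \frac{- \frac{61740911}{3} + 90}{2} = 4 + \frac{1}{2} \left(- \frac{61740641}{3}\right) = 4 - \frac{61740641}{6} = - \frac{61740617}{6} \approx -1.029 \cdot 10^{7}$)
$Q - Z{\left(-21 \right)} = - \frac{61740617}{6} - -21 = - \frac{61740617}{6} + 21 = - \frac{61740491}{6}$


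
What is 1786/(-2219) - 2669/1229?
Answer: -8117505/2727151 ≈ -2.9766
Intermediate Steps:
1786/(-2219) - 2669/1229 = 1786*(-1/2219) - 2669*1/1229 = -1786/2219 - 2669/1229 = -8117505/2727151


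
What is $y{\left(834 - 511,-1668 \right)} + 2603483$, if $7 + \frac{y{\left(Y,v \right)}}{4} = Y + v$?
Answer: $2598075$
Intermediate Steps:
$y{\left(Y,v \right)} = -28 + 4 Y + 4 v$ ($y{\left(Y,v \right)} = -28 + 4 \left(Y + v\right) = -28 + \left(4 Y + 4 v\right) = -28 + 4 Y + 4 v$)
$y{\left(834 - 511,-1668 \right)} + 2603483 = \left(-28 + 4 \left(834 - 511\right) + 4 \left(-1668\right)\right) + 2603483 = \left(-28 + 4 \cdot 323 - 6672\right) + 2603483 = \left(-28 + 1292 - 6672\right) + 2603483 = -5408 + 2603483 = 2598075$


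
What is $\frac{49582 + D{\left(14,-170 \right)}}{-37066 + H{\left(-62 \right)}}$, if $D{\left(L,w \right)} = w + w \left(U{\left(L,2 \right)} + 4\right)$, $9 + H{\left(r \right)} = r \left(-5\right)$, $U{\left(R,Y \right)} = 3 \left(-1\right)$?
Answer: $- \frac{16414}{12255} \approx -1.3394$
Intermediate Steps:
$U{\left(R,Y \right)} = -3$
$H{\left(r \right)} = -9 - 5 r$ ($H{\left(r \right)} = -9 + r \left(-5\right) = -9 - 5 r$)
$D{\left(L,w \right)} = 2 w$ ($D{\left(L,w \right)} = w + w \left(-3 + 4\right) = w + w 1 = w + w = 2 w$)
$\frac{49582 + D{\left(14,-170 \right)}}{-37066 + H{\left(-62 \right)}} = \frac{49582 + 2 \left(-170\right)}{-37066 - -301} = \frac{49582 - 340}{-37066 + \left(-9 + 310\right)} = \frac{49242}{-37066 + 301} = \frac{49242}{-36765} = 49242 \left(- \frac{1}{36765}\right) = - \frac{16414}{12255}$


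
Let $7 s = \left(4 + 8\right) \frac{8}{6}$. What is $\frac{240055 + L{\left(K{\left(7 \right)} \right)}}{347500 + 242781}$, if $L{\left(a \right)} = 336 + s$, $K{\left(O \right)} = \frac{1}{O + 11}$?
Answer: $\frac{1682753}{4131967} \approx 0.40725$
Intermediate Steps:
$s = \frac{16}{7}$ ($s = \frac{\left(4 + 8\right) \frac{8}{6}}{7} = \frac{12 \cdot 8 \cdot \frac{1}{6}}{7} = \frac{12 \cdot \frac{4}{3}}{7} = \frac{1}{7} \cdot 16 = \frac{16}{7} \approx 2.2857$)
$K{\left(O \right)} = \frac{1}{11 + O}$
$L{\left(a \right)} = \frac{2368}{7}$ ($L{\left(a \right)} = 336 + \frac{16}{7} = \frac{2368}{7}$)
$\frac{240055 + L{\left(K{\left(7 \right)} \right)}}{347500 + 242781} = \frac{240055 + \frac{2368}{7}}{347500 + 242781} = \frac{1682753}{7 \cdot 590281} = \frac{1682753}{7} \cdot \frac{1}{590281} = \frac{1682753}{4131967}$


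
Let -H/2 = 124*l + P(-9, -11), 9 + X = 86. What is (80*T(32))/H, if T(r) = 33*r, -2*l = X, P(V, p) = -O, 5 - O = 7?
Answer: 10560/1193 ≈ 8.8516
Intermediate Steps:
O = -2 (O = 5 - 1*7 = 5 - 7 = -2)
X = 77 (X = -9 + 86 = 77)
P(V, p) = 2 (P(V, p) = -1*(-2) = 2)
l = -77/2 (l = -1/2*77 = -77/2 ≈ -38.500)
H = 9544 (H = -2*(124*(-77/2) + 2) = -2*(-4774 + 2) = -2*(-4772) = 9544)
(80*T(32))/H = (80*(33*32))/9544 = (80*1056)*(1/9544) = 84480*(1/9544) = 10560/1193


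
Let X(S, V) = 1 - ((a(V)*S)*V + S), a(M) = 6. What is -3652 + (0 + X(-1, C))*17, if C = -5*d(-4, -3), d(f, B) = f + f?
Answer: 462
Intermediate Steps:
d(f, B) = 2*f
C = 40 (C = -10*(-4) = -5*(-8) = 40)
X(S, V) = 1 - S - 6*S*V (X(S, V) = 1 - ((6*S)*V + S) = 1 - (6*S*V + S) = 1 - (S + 6*S*V) = 1 + (-S - 6*S*V) = 1 - S - 6*S*V)
-3652 + (0 + X(-1, C))*17 = -3652 + (0 + (1 - 1*(-1) - 6*(-1)*40))*17 = -3652 + (0 + (1 + 1 + 240))*17 = -3652 + (0 + 242)*17 = -3652 + 242*17 = -3652 + 4114 = 462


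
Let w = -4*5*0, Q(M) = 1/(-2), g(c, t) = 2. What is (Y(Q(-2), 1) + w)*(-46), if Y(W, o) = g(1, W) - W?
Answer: -115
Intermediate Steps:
Q(M) = -½
Y(W, o) = 2 - W
w = 0 (w = -20*0 = 0)
(Y(Q(-2), 1) + w)*(-46) = ((2 - 1*(-½)) + 0)*(-46) = ((2 + ½) + 0)*(-46) = (5/2 + 0)*(-46) = (5/2)*(-46) = -115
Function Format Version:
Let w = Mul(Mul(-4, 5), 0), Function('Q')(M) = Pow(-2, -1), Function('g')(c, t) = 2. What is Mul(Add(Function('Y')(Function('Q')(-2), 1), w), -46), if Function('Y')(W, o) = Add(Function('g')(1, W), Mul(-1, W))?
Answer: -115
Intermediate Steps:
Function('Q')(M) = Rational(-1, 2)
Function('Y')(W, o) = Add(2, Mul(-1, W))
w = 0 (w = Mul(-20, 0) = 0)
Mul(Add(Function('Y')(Function('Q')(-2), 1), w), -46) = Mul(Add(Add(2, Mul(-1, Rational(-1, 2))), 0), -46) = Mul(Add(Add(2, Rational(1, 2)), 0), -46) = Mul(Add(Rational(5, 2), 0), -46) = Mul(Rational(5, 2), -46) = -115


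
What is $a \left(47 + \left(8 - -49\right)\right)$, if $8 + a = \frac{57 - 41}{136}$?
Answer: $- \frac{13936}{17} \approx -819.76$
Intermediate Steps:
$a = - \frac{134}{17}$ ($a = -8 + \frac{57 - 41}{136} = -8 + 16 \cdot \frac{1}{136} = -8 + \frac{2}{17} = - \frac{134}{17} \approx -7.8824$)
$a \left(47 + \left(8 - -49\right)\right) = - \frac{134 \left(47 + \left(8 - -49\right)\right)}{17} = - \frac{134 \left(47 + \left(8 + 49\right)\right)}{17} = - \frac{134 \left(47 + 57\right)}{17} = \left(- \frac{134}{17}\right) 104 = - \frac{13936}{17}$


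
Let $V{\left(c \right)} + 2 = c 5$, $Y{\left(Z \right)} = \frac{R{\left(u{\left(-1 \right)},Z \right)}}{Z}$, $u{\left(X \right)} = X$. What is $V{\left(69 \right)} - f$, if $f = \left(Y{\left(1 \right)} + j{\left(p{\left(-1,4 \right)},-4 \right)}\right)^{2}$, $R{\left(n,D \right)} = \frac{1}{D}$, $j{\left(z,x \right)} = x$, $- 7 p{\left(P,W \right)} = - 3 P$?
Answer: $334$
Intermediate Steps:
$p{\left(P,W \right)} = \frac{3 P}{7}$ ($p{\left(P,W \right)} = - \frac{\left(-3\right) P}{7} = \frac{3 P}{7}$)
$Y{\left(Z \right)} = \frac{1}{Z^{2}}$ ($Y{\left(Z \right)} = \frac{1}{Z Z} = \frac{1}{Z^{2}}$)
$V{\left(c \right)} = -2 + 5 c$ ($V{\left(c \right)} = -2 + c 5 = -2 + 5 c$)
$f = 9$ ($f = \left(1^{-2} - 4\right)^{2} = \left(1 - 4\right)^{2} = \left(-3\right)^{2} = 9$)
$V{\left(69 \right)} - f = \left(-2 + 5 \cdot 69\right) - 9 = \left(-2 + 345\right) - 9 = 343 - 9 = 334$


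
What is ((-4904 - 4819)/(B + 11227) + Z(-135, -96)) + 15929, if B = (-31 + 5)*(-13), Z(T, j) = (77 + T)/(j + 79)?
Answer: 1044075508/65535 ≈ 15932.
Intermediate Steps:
Z(T, j) = (77 + T)/(79 + j)
B = 338 (B = -26*(-13) = 338)
((-4904 - 4819)/(B + 11227) + Z(-135, -96)) + 15929 = ((-4904 - 4819)/(338 + 11227) + (77 - 135)/(79 - 96)) + 15929 = (-9723/11565 - 58/(-17)) + 15929 = (-9723*1/11565 - 1/17*(-58)) + 15929 = (-3241/3855 + 58/17) + 15929 = 168493/65535 + 15929 = 1044075508/65535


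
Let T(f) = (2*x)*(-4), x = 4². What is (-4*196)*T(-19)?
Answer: 100352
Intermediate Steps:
x = 16
T(f) = -128 (T(f) = (2*16)*(-4) = 32*(-4) = -128)
(-4*196)*T(-19) = -4*196*(-128) = -784*(-128) = 100352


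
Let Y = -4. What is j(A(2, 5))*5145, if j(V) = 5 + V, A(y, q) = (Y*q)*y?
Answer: -180075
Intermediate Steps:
A(y, q) = -4*q*y (A(y, q) = (-4*q)*y = -4*q*y)
j(A(2, 5))*5145 = (5 - 4*5*2)*5145 = (5 - 40)*5145 = -35*5145 = -180075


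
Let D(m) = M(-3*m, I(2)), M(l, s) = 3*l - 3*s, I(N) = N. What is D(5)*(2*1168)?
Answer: -119136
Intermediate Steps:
M(l, s) = -3*s + 3*l
D(m) = -6 - 9*m (D(m) = -3*2 + 3*(-3*m) = -6 - 9*m)
D(5)*(2*1168) = (-6 - 9*5)*(2*1168) = (-6 - 45)*2336 = -51*2336 = -119136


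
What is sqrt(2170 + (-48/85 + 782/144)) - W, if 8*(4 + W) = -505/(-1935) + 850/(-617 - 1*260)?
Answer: 11101141/2715192 + sqrt(2262730430)/1020 ≈ 50.724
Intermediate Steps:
W = -11101141/2715192 (W = -4 + (-505/(-1935) + 850/(-617 - 1*260))/8 = -4 + (-505*(-1/1935) + 850/(-617 - 260))/8 = -4 + (101/387 + 850/(-877))/8 = -4 + (101/387 + 850*(-1/877))/8 = -4 + (101/387 - 850/877)/8 = -4 + (1/8)*(-240373/339399) = -4 - 240373/2715192 = -11101141/2715192 ≈ -4.0885)
sqrt(2170 + (-48/85 + 782/144)) - W = sqrt(2170 + (-48/85 + 782/144)) - 1*(-11101141/2715192) = sqrt(2170 + (-48*1/85 + 782*(1/144))) + 11101141/2715192 = sqrt(2170 + (-48/85 + 391/72)) + 11101141/2715192 = sqrt(2170 + 29779/6120) + 11101141/2715192 = sqrt(13310179/6120) + 11101141/2715192 = sqrt(2262730430)/1020 + 11101141/2715192 = 11101141/2715192 + sqrt(2262730430)/1020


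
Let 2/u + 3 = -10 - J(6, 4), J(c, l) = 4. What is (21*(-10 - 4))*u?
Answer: 588/17 ≈ 34.588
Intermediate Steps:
u = -2/17 (u = 2/(-3 + (-10 - 1*4)) = 2/(-3 + (-10 - 4)) = 2/(-3 - 14) = 2/(-17) = 2*(-1/17) = -2/17 ≈ -0.11765)
(21*(-10 - 4))*u = (21*(-10 - 4))*(-2/17) = (21*(-14))*(-2/17) = -294*(-2/17) = 588/17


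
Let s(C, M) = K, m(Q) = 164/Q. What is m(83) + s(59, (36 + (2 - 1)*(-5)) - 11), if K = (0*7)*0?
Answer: 164/83 ≈ 1.9759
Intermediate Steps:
K = 0 (K = 0*0 = 0)
s(C, M) = 0
m(83) + s(59, (36 + (2 - 1)*(-5)) - 11) = 164/83 + 0 = 164/83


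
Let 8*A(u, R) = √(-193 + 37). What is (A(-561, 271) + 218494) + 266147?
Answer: 484641 + I*√39/4 ≈ 4.8464e+5 + 1.5612*I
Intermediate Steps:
A(u, R) = I*√39/4 (A(u, R) = √(-193 + 37)/8 = √(-156)/8 = (2*I*√39)/8 = I*√39/4)
(A(-561, 271) + 218494) + 266147 = (I*√39/4 + 218494) + 266147 = (218494 + I*√39/4) + 266147 = 484641 + I*√39/4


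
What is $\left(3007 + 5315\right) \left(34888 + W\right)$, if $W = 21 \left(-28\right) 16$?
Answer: $212044560$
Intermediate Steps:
$W = -9408$ ($W = \left(-588\right) 16 = -9408$)
$\left(3007 + 5315\right) \left(34888 + W\right) = \left(3007 + 5315\right) \left(34888 - 9408\right) = 8322 \cdot 25480 = 212044560$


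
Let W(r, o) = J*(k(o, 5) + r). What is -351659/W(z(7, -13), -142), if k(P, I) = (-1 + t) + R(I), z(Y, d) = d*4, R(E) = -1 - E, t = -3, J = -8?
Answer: -351659/496 ≈ -708.99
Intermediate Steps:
z(Y, d) = 4*d
k(P, I) = -5 - I (k(P, I) = (-1 - 3) + (-1 - I) = -4 + (-1 - I) = -5 - I)
W(r, o) = 80 - 8*r (W(r, o) = -8*((-5 - 1*5) + r) = -8*((-5 - 5) + r) = -8*(-10 + r) = 80 - 8*r)
-351659/W(z(7, -13), -142) = -351659/(80 - 32*(-13)) = -351659/(80 - 8*(-52)) = -351659/(80 + 416) = -351659/496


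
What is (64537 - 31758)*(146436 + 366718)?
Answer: 16820674966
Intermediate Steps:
(64537 - 31758)*(146436 + 366718) = 32779*513154 = 16820674966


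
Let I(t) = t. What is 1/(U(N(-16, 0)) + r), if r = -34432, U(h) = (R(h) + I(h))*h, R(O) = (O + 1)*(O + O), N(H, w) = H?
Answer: -1/41856 ≈ -2.3891e-5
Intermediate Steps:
R(O) = 2*O*(1 + O) (R(O) = (1 + O)*(2*O) = 2*O*(1 + O))
U(h) = h*(h + 2*h*(1 + h)) (U(h) = (2*h*(1 + h) + h)*h = (h + 2*h*(1 + h))*h = h*(h + 2*h*(1 + h)))
1/(U(N(-16, 0)) + r) = 1/((-16)**2*(3 + 2*(-16)) - 34432) = 1/(256*(3 - 32) - 34432) = 1/(256*(-29) - 34432) = 1/(-7424 - 34432) = 1/(-41856) = -1/41856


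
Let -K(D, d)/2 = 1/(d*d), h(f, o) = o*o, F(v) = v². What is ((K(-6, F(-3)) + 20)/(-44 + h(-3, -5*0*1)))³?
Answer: -529475129/5658783768 ≈ -0.093567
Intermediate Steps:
h(f, o) = o²
K(D, d) = -2/d²
((K(-6, F(-3)) + 20)/(-44 + h(-3, -5*0*1)))³ = ((-2/((-3)²)² + 20)/(-44 + (-5*0*1)²))³ = ((-2/9² + 20)/(-44 + (0*1)²))³ = ((-2*1/81 + 20)/(-44 + 0²))³ = ((-2/81 + 20)/(-44 + 0))³ = ((1618/81)/(-44))³ = ((1618/81)*(-1/44))³ = (-809/1782)³ = -529475129/5658783768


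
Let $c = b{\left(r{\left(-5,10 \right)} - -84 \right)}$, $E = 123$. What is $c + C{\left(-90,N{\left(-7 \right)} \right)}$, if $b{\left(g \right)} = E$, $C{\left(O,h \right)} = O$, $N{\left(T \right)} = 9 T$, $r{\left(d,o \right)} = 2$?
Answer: $33$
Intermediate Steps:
$b{\left(g \right)} = 123$
$c = 123$
$c + C{\left(-90,N{\left(-7 \right)} \right)} = 123 - 90 = 33$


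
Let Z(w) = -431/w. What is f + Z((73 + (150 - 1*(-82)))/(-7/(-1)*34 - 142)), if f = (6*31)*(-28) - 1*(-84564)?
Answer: 24162204/305 ≈ 79220.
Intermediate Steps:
f = 79356 (f = 186*(-28) + 84564 = -5208 + 84564 = 79356)
f + Z((73 + (150 - 1*(-82)))/(-7/(-1)*34 - 142)) = 79356 - 431*(-7/(-1)*34 - 142)/(73 + (150 - 1*(-82))) = 79356 - 431*(-7*(-1)*34 - 142)/(73 + (150 + 82)) = 79356 - 431*(7*34 - 142)/(73 + 232) = 79356 - 431/(305/(238 - 142)) = 79356 - 431/(305/96) = 79356 - 431/(305*(1/96)) = 79356 - 431/305/96 = 79356 - 431*96/305 = 79356 - 41376/305 = 24162204/305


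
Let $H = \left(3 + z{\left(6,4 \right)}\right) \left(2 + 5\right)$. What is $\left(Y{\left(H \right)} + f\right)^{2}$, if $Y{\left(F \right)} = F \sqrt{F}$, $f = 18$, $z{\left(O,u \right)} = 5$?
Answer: $175940 + 4032 \sqrt{14} \approx 1.9103 \cdot 10^{5}$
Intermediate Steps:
$H = 56$ ($H = \left(3 + 5\right) \left(2 + 5\right) = 8 \cdot 7 = 56$)
$Y{\left(F \right)} = F^{\frac{3}{2}}$
$\left(Y{\left(H \right)} + f\right)^{2} = \left(56^{\frac{3}{2}} + 18\right)^{2} = \left(112 \sqrt{14} + 18\right)^{2} = \left(18 + 112 \sqrt{14}\right)^{2}$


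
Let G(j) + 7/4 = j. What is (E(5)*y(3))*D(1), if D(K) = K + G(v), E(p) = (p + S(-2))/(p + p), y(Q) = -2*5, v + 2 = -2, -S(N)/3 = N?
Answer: 209/4 ≈ 52.250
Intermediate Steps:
S(N) = -3*N
v = -4 (v = -2 - 2 = -4)
y(Q) = -10
G(j) = -7/4 + j
E(p) = (6 + p)/(2*p) (E(p) = (p - 3*(-2))/(p + p) = (p + 6)/((2*p)) = (6 + p)*(1/(2*p)) = (6 + p)/(2*p))
D(K) = -23/4 + K (D(K) = K + (-7/4 - 4) = K - 23/4 = -23/4 + K)
(E(5)*y(3))*D(1) = (((1/2)*(6 + 5)/5)*(-10))*(-23/4 + 1) = (((1/2)*(1/5)*11)*(-10))*(-19/4) = ((11/10)*(-10))*(-19/4) = -11*(-19/4) = 209/4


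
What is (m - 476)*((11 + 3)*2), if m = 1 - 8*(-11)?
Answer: -10836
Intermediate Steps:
m = 89 (m = 1 + 88 = 89)
(m - 476)*((11 + 3)*2) = (89 - 476)*((11 + 3)*2) = -5418*2 = -387*28 = -10836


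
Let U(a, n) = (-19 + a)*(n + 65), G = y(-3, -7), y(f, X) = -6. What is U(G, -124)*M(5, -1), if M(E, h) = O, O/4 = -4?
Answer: -23600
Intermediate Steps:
G = -6
O = -16 (O = 4*(-4) = -16)
M(E, h) = -16
U(a, n) = (-19 + a)*(65 + n)
U(G, -124)*M(5, -1) = (-1235 - 19*(-124) + 65*(-6) - 6*(-124))*(-16) = (-1235 + 2356 - 390 + 744)*(-16) = 1475*(-16) = -23600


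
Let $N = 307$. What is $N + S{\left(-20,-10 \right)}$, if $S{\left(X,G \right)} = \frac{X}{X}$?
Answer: $308$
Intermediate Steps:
$S{\left(X,G \right)} = 1$
$N + S{\left(-20,-10 \right)} = 307 + 1 = 308$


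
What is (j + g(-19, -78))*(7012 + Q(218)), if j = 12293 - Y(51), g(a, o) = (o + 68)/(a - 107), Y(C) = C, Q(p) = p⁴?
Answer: 1741899373282588/63 ≈ 2.7649e+13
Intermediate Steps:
g(a, o) = (68 + o)/(-107 + a)
j = 12242 (j = 12293 - 1*51 = 12293 - 51 = 12242)
(j + g(-19, -78))*(7012 + Q(218)) = (12242 + (68 - 78)/(-107 - 19))*(7012 + 218⁴) = (12242 - 10/(-126))*(7012 + 2258530576) = (12242 - 1/126*(-10))*2258537588 = (12242 + 5/63)*2258537588 = (771251/63)*2258537588 = 1741899373282588/63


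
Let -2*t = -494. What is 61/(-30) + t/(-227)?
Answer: -21257/6810 ≈ -3.1214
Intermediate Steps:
t = 247 (t = -½*(-494) = 247)
61/(-30) + t/(-227) = 61/(-30) + 247/(-227) = 61*(-1/30) + 247*(-1/227) = -61/30 - 247/227 = -21257/6810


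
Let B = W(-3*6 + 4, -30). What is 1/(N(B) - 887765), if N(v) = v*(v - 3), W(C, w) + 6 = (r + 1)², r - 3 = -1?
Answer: -1/887765 ≈ -1.1264e-6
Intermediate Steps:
r = 2 (r = 3 - 1 = 2)
W(C, w) = 3 (W(C, w) = -6 + (2 + 1)² = -6 + 3² = -6 + 9 = 3)
B = 3
N(v) = v*(-3 + v)
1/(N(B) - 887765) = 1/(3*(-3 + 3) - 887765) = 1/(3*0 - 887765) = 1/(0 - 887765) = 1/(-887765) = -1/887765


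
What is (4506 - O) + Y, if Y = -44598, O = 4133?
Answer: -44225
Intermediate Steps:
(4506 - O) + Y = (4506 - 1*4133) - 44598 = (4506 - 4133) - 44598 = 373 - 44598 = -44225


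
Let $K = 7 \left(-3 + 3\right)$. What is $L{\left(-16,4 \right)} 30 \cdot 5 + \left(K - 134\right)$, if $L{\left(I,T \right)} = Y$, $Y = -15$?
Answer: $-2384$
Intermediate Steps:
$K = 0$ ($K = 7 \cdot 0 = 0$)
$L{\left(I,T \right)} = -15$
$L{\left(-16,4 \right)} 30 \cdot 5 + \left(K - 134\right) = - 15 \cdot 30 \cdot 5 + \left(0 - 134\right) = \left(-15\right) 150 - 134 = -2250 - 134 = -2384$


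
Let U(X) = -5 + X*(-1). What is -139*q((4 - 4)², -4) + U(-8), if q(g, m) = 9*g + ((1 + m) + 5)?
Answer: -275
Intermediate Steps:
U(X) = -5 - X
q(g, m) = 6 + m + 9*g (q(g, m) = 9*g + (6 + m) = 6 + m + 9*g)
-139*q((4 - 4)², -4) + U(-8) = -139*(6 - 4 + 9*(4 - 4)²) + (-5 - 1*(-8)) = -139*(6 - 4 + 9*0²) + (-5 + 8) = -139*(6 - 4 + 9*0) + 3 = -139*(6 - 4 + 0) + 3 = -139*2 + 3 = -278 + 3 = -275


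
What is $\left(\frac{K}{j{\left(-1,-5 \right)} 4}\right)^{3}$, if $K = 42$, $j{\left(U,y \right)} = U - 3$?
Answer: $- \frac{9261}{512} \approx -18.088$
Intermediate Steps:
$j{\left(U,y \right)} = -3 + U$ ($j{\left(U,y \right)} = U - 3 = -3 + U$)
$\left(\frac{K}{j{\left(-1,-5 \right)} 4}\right)^{3} = \left(\frac{42}{\left(-3 - 1\right) 4}\right)^{3} = \left(\frac{42}{\left(-4\right) 4}\right)^{3} = \left(\frac{42}{-16}\right)^{3} = \left(42 \left(- \frac{1}{16}\right)\right)^{3} = \left(- \frac{21}{8}\right)^{3} = - \frac{9261}{512}$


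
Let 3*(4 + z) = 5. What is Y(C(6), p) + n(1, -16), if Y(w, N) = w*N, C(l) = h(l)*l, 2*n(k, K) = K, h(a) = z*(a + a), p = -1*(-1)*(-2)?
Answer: 328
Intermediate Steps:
z = -7/3 (z = -4 + (1/3)*5 = -4 + 5/3 = -7/3 ≈ -2.3333)
p = -2 (p = 1*(-2) = -2)
h(a) = -14*a/3 (h(a) = -7*(a + a)/3 = -14*a/3)
n(k, K) = K/2
C(l) = -14*l**2/3 (C(l) = (-14*l/3)*l = -14*l**2/3)
Y(w, N) = N*w
Y(C(6), p) + n(1, -16) = -(-28)*6**2/3 + (1/2)*(-16) = -(-28)*36/3 - 8 = -2*(-168) - 8 = 336 - 8 = 328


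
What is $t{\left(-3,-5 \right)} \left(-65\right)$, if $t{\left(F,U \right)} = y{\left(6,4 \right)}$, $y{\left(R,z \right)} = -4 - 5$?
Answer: $585$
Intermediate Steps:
$y{\left(R,z \right)} = -9$
$t{\left(F,U \right)} = -9$
$t{\left(-3,-5 \right)} \left(-65\right) = \left(-9\right) \left(-65\right) = 585$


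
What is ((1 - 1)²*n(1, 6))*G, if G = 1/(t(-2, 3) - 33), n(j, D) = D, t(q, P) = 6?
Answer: 0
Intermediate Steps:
G = -1/27 (G = 1/(6 - 33) = 1/(-27) = -1/27 ≈ -0.037037)
((1 - 1)²*n(1, 6))*G = ((1 - 1)²*6)*(-1/27) = (0²*6)*(-1/27) = (0*6)*(-1/27) = 0*(-1/27) = 0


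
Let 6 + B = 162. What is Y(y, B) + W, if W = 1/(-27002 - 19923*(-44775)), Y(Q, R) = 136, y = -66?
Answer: 285745095001/2101066875 ≈ 136.00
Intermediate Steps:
B = 156 (B = -6 + 162 = 156)
W = 1/2101066875 (W = -1/44775/(-46925) = -1/46925*(-1/44775) = 1/2101066875 ≈ 4.7595e-10)
Y(y, B) + W = 136 + 1/2101066875 = 285745095001/2101066875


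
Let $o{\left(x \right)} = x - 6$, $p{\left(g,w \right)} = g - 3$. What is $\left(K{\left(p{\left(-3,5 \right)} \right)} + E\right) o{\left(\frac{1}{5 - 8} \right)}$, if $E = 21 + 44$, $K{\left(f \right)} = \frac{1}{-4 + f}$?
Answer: $- \frac{12331}{30} \approx -411.03$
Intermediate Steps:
$p{\left(g,w \right)} = -3 + g$ ($p{\left(g,w \right)} = g - 3 = -3 + g$)
$o{\left(x \right)} = -6 + x$ ($o{\left(x \right)} = x - 6 = -6 + x$)
$E = 65$
$\left(K{\left(p{\left(-3,5 \right)} \right)} + E\right) o{\left(\frac{1}{5 - 8} \right)} = \left(\frac{1}{-4 - 6} + 65\right) \left(-6 + \frac{1}{5 - 8}\right) = \left(\frac{1}{-4 - 6} + 65\right) \left(-6 + \frac{1}{-3}\right) = \left(\frac{1}{-10} + 65\right) \left(-6 - \frac{1}{3}\right) = \left(- \frac{1}{10} + 65\right) \left(- \frac{19}{3}\right) = \frac{649}{10} \left(- \frac{19}{3}\right) = - \frac{12331}{30}$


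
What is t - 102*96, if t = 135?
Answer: -9657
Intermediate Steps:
t - 102*96 = 135 - 102*96 = 135 - 9792 = -9657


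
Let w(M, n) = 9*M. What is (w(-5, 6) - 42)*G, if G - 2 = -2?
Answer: 0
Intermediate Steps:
G = 0 (G = 2 - 2 = 0)
(w(-5, 6) - 42)*G = (9*(-5) - 42)*0 = (-45 - 42)*0 = -87*0 = 0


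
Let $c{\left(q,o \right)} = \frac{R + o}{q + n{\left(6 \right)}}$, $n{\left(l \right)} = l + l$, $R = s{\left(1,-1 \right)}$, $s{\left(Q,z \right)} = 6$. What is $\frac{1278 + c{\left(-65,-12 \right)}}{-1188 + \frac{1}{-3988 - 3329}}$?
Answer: $- \frac{495653580}{460707641} \approx -1.0759$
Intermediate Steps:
$R = 6$
$n{\left(l \right)} = 2 l$
$c{\left(q,o \right)} = \frac{6 + o}{12 + q}$ ($c{\left(q,o \right)} = \frac{6 + o}{q + 2 \cdot 6} = \frac{6 + o}{q + 12} = \frac{6 + o}{12 + q}$)
$\frac{1278 + c{\left(-65,-12 \right)}}{-1188 + \frac{1}{-3988 - 3329}} = \frac{1278 + \frac{6 - 12}{12 - 65}}{-1188 + \frac{1}{-3988 - 3329}} = \frac{1278 + \frac{1}{-53} \left(-6\right)}{-1188 + \frac{1}{-7317}} = \frac{1278 - - \frac{6}{53}}{-1188 - \frac{1}{7317}} = \frac{1278 + \frac{6}{53}}{- \frac{8692597}{7317}} = \frac{67740}{53} \left(- \frac{7317}{8692597}\right) = - \frac{495653580}{460707641}$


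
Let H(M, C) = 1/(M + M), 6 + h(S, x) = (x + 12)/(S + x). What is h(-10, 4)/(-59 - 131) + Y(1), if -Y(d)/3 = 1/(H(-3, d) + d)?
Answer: -1013/285 ≈ -3.5544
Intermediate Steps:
h(S, x) = -6 + (12 + x)/(S + x) (h(S, x) = -6 + (x + 12)/(S + x) = -6 + (12 + x)/(S + x))
H(M, C) = 1/(2*M)
Y(d) = -3/(-⅙ + d) (Y(d) = -3/((½)/(-3) + d) = -3/((½)*(-⅓) + d) = -3/(-⅙ + d))
h(-10, 4)/(-59 - 131) + Y(1) = ((12 - 6*(-10) - 5*4)/(-10 + 4))/(-59 - 131) - 18/(-1 + 6*1) = ((12 + 60 - 20)/(-6))/(-190) - 18/(-1 + 6) = -⅙*52*(-1/190) - 18/5 = -26/3*(-1/190) - 18*⅕ = 13/285 - 18/5 = -1013/285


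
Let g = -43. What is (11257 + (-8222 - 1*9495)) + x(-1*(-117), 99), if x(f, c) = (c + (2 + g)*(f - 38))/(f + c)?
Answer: -349625/54 ≈ -6474.5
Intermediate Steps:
x(f, c) = (1558 + c - 41*f)/(c + f) (x(f, c) = (c + (2 - 43)*(f - 38))/(f + c) = (c - 41*(-38 + f))/(c + f) = (c + (1558 - 41*f))/(c + f) = (1558 + c - 41*f)/(c + f))
(11257 + (-8222 - 1*9495)) + x(-1*(-117), 99) = (11257 + (-8222 - 1*9495)) + (1558 + 99 - (-41)*(-117))/(99 - 1*(-117)) = (11257 + (-8222 - 9495)) + (1558 + 99 - 41*117)/(99 + 117) = (11257 - 17717) + (1558 + 99 - 4797)/216 = -6460 + (1/216)*(-3140) = -6460 - 785/54 = -349625/54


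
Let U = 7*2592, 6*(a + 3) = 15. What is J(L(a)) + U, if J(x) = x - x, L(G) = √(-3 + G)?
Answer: 18144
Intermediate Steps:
a = -½ (a = -3 + (⅙)*15 = -3 + 5/2 = -½ ≈ -0.50000)
U = 18144
J(x) = 0
J(L(a)) + U = 0 + 18144 = 18144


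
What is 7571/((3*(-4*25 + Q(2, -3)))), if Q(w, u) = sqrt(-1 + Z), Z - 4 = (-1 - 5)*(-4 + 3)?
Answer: -7571/291 ≈ -26.017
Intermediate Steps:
Z = 10 (Z = 4 + (-1 - 5)*(-4 + 3) = 4 - 6*(-1) = 4 + 6 = 10)
Q(w, u) = 3 (Q(w, u) = sqrt(-1 + 10) = sqrt(9) = 3)
7571/((3*(-4*25 + Q(2, -3)))) = 7571/((3*(-4*25 + 3))) = 7571/((3*(-100 + 3))) = 7571/((3*(-97))) = 7571/(-291) = 7571*(-1/291) = -7571/291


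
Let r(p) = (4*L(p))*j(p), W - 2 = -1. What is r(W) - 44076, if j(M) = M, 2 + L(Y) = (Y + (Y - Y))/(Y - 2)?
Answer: -44088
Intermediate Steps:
W = 1 (W = 2 - 1 = 1)
L(Y) = -2 + Y/(-2 + Y) (L(Y) = -2 + (Y + (Y - Y))/(Y - 2) = -2 + (Y + 0)/(-2 + Y) = -2 + Y/(-2 + Y))
r(p) = 4*p*(4 - p)/(-2 + p) (r(p) = (4*((4 - p)/(-2 + p)))*p = (4*(4 - p)/(-2 + p))*p = 4*p*(4 - p)/(-2 + p))
r(W) - 44076 = 4*1*(4 - 1*1)/(-2 + 1) - 44076 = 4*1*(4 - 1)/(-1) - 44076 = 4*1*(-1)*3 - 44076 = -12 - 44076 = -44088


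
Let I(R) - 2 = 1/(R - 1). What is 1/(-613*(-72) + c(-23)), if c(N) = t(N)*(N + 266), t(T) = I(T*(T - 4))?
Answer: 620/27665883 ≈ 2.2410e-5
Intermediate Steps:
I(R) = 2 + 1/(-1 + R) (I(R) = 2 + 1/(R - 1) = 2 + 1/(-1 + R))
t(T) = (-1 + 2*T*(-4 + T))/(-1 + T*(-4 + T)) (t(T) = (-1 + 2*(T*(T - 4)))/(-1 + T*(T - 4)) = (-1 + 2*(T*(-4 + T)))/(-1 + T*(-4 + T)) = (-1 + 2*T*(-4 + T))/(-1 + T*(-4 + T)))
c(N) = (-1 + 2*N*(-4 + N))*(266 + N)/(-1 + N*(-4 + N)) (c(N) = ((-1 + 2*N*(-4 + N))/(-1 + N*(-4 + N)))*(N + 266) = ((-1 + 2*N*(-4 + N))/(-1 + N*(-4 + N)))*(266 + N) = (-1 + 2*N*(-4 + N))*(266 + N)/(-1 + N*(-4 + N)))
1/(-613*(-72) + c(-23)) = 1/(-613*(-72) + (-1 + 2*(-23)*(-4 - 23))*(266 - 23)/(-1 - 23*(-4 - 23))) = 1/(44136 + (-1 + 2*(-23)*(-27))*243/(-1 - 23*(-27))) = 1/(44136 + (-1 + 1242)*243/(-1 + 621)) = 1/(44136 + 1241*243/620) = 1/(44136 + (1/620)*1241*243) = 1/(44136 + 301563/620) = 1/(27665883/620) = 620/27665883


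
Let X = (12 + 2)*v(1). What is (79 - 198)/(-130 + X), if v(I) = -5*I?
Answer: 119/200 ≈ 0.59500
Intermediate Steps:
X = -70 (X = (12 + 2)*(-5*1) = 14*(-5) = -70)
(79 - 198)/(-130 + X) = (79 - 198)/(-130 - 70) = -119/(-200) = -119*(-1/200) = 119/200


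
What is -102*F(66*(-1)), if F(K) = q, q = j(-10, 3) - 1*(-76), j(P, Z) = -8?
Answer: -6936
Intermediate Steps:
q = 68 (q = -8 - 1*(-76) = -8 + 76 = 68)
F(K) = 68
-102*F(66*(-1)) = -102*68 = -6936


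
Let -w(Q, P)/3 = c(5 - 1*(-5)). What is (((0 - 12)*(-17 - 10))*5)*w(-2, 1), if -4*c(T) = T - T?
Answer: 0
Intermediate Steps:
c(T) = 0 (c(T) = -(T - T)/4 = -1/4*0 = 0)
w(Q, P) = 0 (w(Q, P) = -3*0 = 0)
(((0 - 12)*(-17 - 10))*5)*w(-2, 1) = (((0 - 12)*(-17 - 10))*5)*0 = (-12*(-27)*5)*0 = (324*5)*0 = 1620*0 = 0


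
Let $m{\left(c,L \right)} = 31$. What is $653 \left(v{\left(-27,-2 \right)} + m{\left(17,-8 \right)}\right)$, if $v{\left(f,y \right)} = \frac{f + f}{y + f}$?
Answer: $\frac{622309}{29} \approx 21459.0$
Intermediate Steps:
$v{\left(f,y \right)} = \frac{2 f}{f + y}$
$653 \left(v{\left(-27,-2 \right)} + m{\left(17,-8 \right)}\right) = 653 \left(2 \left(-27\right) \frac{1}{-27 - 2} + 31\right) = 653 \left(2 \left(-27\right) \frac{1}{-29} + 31\right) = 653 \left(2 \left(-27\right) \left(- \frac{1}{29}\right) + 31\right) = 653 \left(\frac{54}{29} + 31\right) = 653 \cdot \frac{953}{29} = \frac{622309}{29}$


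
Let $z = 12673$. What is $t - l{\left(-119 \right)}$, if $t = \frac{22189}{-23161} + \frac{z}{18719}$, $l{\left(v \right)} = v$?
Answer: $\frac{51470703783}{433550759} \approx 118.72$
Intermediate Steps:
$t = - \frac{121836538}{433550759}$ ($t = \frac{22189}{-23161} + \frac{12673}{18719} = 22189 \left(- \frac{1}{23161}\right) + 12673 \cdot \frac{1}{18719} = - \frac{22189}{23161} + \frac{12673}{18719} = - \frac{121836538}{433550759} \approx -0.28102$)
$t - l{\left(-119 \right)} = - \frac{121836538}{433550759} - -119 = - \frac{121836538}{433550759} + 119 = \frac{51470703783}{433550759}$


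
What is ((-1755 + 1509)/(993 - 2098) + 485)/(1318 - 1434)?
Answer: -536171/128180 ≈ -4.1830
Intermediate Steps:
((-1755 + 1509)/(993 - 2098) + 485)/(1318 - 1434) = (-246/(-1105) + 485)/(-116) = (-246*(-1/1105) + 485)*(-1/116) = (246/1105 + 485)*(-1/116) = (536171/1105)*(-1/116) = -536171/128180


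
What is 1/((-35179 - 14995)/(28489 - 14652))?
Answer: -13837/50174 ≈ -0.27578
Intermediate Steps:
1/((-35179 - 14995)/(28489 - 14652)) = 1/(-50174/13837) = -13837/50174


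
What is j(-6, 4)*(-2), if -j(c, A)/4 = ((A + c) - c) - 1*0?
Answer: 32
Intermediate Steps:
j(c, A) = -4*A (j(c, A) = -4*(((A + c) - c) - 1*0) = -4*(A + 0) = -4*A)
j(-6, 4)*(-2) = -4*4*(-2) = -16*(-2) = 32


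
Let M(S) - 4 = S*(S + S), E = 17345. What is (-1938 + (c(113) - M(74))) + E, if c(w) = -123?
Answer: 4328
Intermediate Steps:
M(S) = 4 + 2*S² (M(S) = 4 + S*(S + S) = 4 + S*(2*S) = 4 + 2*S²)
(-1938 + (c(113) - M(74))) + E = (-1938 + (-123 - (4 + 2*74²))) + 17345 = (-1938 + (-123 - (4 + 2*5476))) + 17345 = (-1938 + (-123 - (4 + 10952))) + 17345 = (-1938 + (-123 - 1*10956)) + 17345 = (-1938 + (-123 - 10956)) + 17345 = (-1938 - 11079) + 17345 = -13017 + 17345 = 4328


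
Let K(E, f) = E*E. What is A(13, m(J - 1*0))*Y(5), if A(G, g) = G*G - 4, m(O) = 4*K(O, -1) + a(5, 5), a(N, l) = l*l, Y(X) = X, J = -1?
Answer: 825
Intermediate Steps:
K(E, f) = E²
a(N, l) = l²
m(O) = 25 + 4*O² (m(O) = 4*O² + 5² = 4*O² + 25 = 25 + 4*O²)
A(G, g) = -4 + G² (A(G, g) = G² - 4 = -4 + G²)
A(13, m(J - 1*0))*Y(5) = (-4 + 13²)*5 = (-4 + 169)*5 = 165*5 = 825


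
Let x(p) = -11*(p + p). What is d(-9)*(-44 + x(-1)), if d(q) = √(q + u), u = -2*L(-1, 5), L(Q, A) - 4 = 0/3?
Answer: -22*I*√17 ≈ -90.708*I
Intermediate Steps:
x(p) = -22*p
L(Q, A) = 4 (L(Q, A) = 4 + 0/3 = 4 + 0*(⅓) = 4 + 0 = 4)
u = -8 (u = -2*4 = -8)
d(q) = √(-8 + q) (d(q) = √(q - 8) = √(-8 + q))
d(-9)*(-44 + x(-1)) = √(-8 - 9)*(-44 - 22*(-1)) = √(-17)*(-44 + 22) = (I*√17)*(-22) = -22*I*√17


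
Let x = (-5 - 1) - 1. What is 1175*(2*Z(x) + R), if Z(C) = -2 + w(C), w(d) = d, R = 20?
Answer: 2350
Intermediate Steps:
x = -7 (x = -6 - 1 = -7)
Z(C) = -2 + C
1175*(2*Z(x) + R) = 1175*(2*(-2 - 7) + 20) = 1175*(2*(-9) + 20) = 1175*(-18 + 20) = 1175*2 = 2350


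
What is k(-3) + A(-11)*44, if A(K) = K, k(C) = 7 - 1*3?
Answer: -480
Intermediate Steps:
k(C) = 4 (k(C) = 7 - 3 = 4)
k(-3) + A(-11)*44 = 4 - 11*44 = 4 - 484 = -480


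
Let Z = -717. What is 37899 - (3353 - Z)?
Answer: 33829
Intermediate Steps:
37899 - (3353 - Z) = 37899 - (3353 - 1*(-717)) = 37899 - (3353 + 717) = 37899 - 1*4070 = 37899 - 4070 = 33829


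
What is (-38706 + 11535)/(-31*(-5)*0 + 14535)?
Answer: -3019/1615 ≈ -1.8694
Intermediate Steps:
(-38706 + 11535)/(-31*(-5)*0 + 14535) = -27171/(155*0 + 14535) = -27171/(0 + 14535) = -27171/14535 = -27171*1/14535 = -3019/1615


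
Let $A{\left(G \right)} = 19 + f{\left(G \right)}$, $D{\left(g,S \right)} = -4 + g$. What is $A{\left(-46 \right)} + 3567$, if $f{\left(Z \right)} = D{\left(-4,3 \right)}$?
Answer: $3578$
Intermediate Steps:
$f{\left(Z \right)} = -8$ ($f{\left(Z \right)} = -4 - 4 = -8$)
$A{\left(G \right)} = 11$ ($A{\left(G \right)} = 19 - 8 = 11$)
$A{\left(-46 \right)} + 3567 = 11 + 3567 = 3578$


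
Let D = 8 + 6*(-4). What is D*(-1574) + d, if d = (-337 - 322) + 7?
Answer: 24532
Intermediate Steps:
D = -16 (D = 8 - 24 = -16)
d = -652 (d = -659 + 7 = -652)
D*(-1574) + d = -16*(-1574) - 652 = 25184 - 652 = 24532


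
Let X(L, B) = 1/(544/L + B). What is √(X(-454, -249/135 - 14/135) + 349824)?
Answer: √3252314005902039/96421 ≈ 591.46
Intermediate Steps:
X(L, B) = 1/(B + 544/L)
√(X(-454, -249/135 - 14/135) + 349824) = √(-454/(544 + (-249/135 - 14/135)*(-454)) + 349824) = √(-454/(544 + (-249*1/135 - 14*1/135)*(-454)) + 349824) = √(-454/(544 + (-83/45 - 14/135)*(-454)) + 349824) = √(-454/(544 - 263/135*(-454)) + 349824) = √(-454/(544 + 119402/135) + 349824) = √(-454/192842/135 + 349824) = √(-454*135/192842 + 349824) = √(-30645/96421 + 349824) = √(33730349259/96421) = √3252314005902039/96421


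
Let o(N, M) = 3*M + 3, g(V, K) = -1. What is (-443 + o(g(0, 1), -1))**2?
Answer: 196249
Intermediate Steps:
o(N, M) = 3 + 3*M
(-443 + o(g(0, 1), -1))**2 = (-443 + (3 + 3*(-1)))**2 = (-443 + (3 - 3))**2 = (-443 + 0)**2 = (-443)**2 = 196249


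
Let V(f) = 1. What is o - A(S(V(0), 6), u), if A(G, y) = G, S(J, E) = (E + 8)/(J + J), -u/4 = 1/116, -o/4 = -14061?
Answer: 56237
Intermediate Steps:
o = 56244 (o = -4*(-14061) = 56244)
u = -1/29 (u = -4/116 = -4*1/116 = -1/29 ≈ -0.034483)
S(J, E) = (8 + E)/(2*J) (S(J, E) = (8 + E)/((2*J)) = (8 + E)*(1/(2*J)) = (8 + E)/(2*J))
o - A(S(V(0), 6), u) = 56244 - (8 + 6)/(2*1) = 56244 - 14/2 = 56244 - 1*7 = 56244 - 7 = 56237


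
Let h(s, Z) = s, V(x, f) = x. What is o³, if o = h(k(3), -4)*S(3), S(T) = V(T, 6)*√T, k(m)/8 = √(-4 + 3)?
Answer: -41472*I*√3 ≈ -71832.0*I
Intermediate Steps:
k(m) = 8*I (k(m) = 8*√(-4 + 3) = 8*√(-1) = 8*I)
S(T) = T^(3/2) (S(T) = T*√T = T^(3/2))
o = 24*I*√3 (o = (8*I)*3^(3/2) = (8*I)*(3*√3) = 24*I*√3 ≈ 41.569*I)
o³ = (24*I*√3)³ = -41472*I*√3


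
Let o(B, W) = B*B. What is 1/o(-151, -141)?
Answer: 1/22801 ≈ 4.3858e-5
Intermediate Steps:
o(B, W) = B**2
1/o(-151, -141) = 1/((-151)**2) = 1/22801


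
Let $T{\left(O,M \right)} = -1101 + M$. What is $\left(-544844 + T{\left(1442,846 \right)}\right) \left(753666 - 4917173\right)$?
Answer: $2269523502193$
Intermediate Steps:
$\left(-544844 + T{\left(1442,846 \right)}\right) \left(753666 - 4917173\right) = \left(-544844 + \left(-1101 + 846\right)\right) \left(753666 - 4917173\right) = \left(-544844 - 255\right) \left(-4163507\right) = \left(-545099\right) \left(-4163507\right) = 2269523502193$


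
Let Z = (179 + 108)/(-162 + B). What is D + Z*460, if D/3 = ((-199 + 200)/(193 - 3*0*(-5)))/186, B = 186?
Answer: 98734459/17949 ≈ 5500.8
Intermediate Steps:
Z = 287/24 (Z = (179 + 108)/(-162 + 186) = 287/24 ≈ 11.958)
D = 1/11966 (D = 3*(((-199 + 200)/(193 - 3*0*(-5)))/186) = 3*((1/(193 + 0*(-5)))*(1/186)) = 3*((1/(193 + 0))*(1/186)) = 3*((1/193)*(1/186)) = 3*(1/35898) = 1/11966 ≈ 8.3570e-5)
D + Z*460 = 1/11966 + (287/24)*460 = 1/11966 + 33005/6 = 98734459/17949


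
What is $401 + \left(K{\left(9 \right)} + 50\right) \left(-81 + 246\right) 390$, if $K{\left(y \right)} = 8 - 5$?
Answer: $3410951$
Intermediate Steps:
$K{\left(y \right)} = 3$
$401 + \left(K{\left(9 \right)} + 50\right) \left(-81 + 246\right) 390 = 401 + \left(3 + 50\right) \left(-81 + 246\right) 390 = 401 + 53 \cdot 165 \cdot 390 = 401 + 8745 \cdot 390 = 401 + 3410550 = 3410951$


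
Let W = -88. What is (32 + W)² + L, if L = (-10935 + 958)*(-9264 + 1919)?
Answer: 73284201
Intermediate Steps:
L = 73281065 (L = -9977*(-7345) = 73281065)
(32 + W)² + L = (32 - 88)² + 73281065 = (-56)² + 73281065 = 3136 + 73281065 = 73284201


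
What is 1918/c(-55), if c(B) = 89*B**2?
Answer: 1918/269225 ≈ 0.0071242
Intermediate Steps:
1918/c(-55) = 1918/((89*(-55)**2)) = 1918/((89*3025)) = 1918/269225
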